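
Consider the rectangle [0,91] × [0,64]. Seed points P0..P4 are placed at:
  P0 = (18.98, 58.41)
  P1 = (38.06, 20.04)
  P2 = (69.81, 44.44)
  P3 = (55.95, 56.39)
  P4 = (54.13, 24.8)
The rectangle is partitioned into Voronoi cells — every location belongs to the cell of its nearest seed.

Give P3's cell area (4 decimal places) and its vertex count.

1. box [0,91]×[0,64]: [(0, 0) (91, 0) (91, 64) (0, 64)]
2. ⊥bis P3·P0 via (37.465,57.4): [(34.3287, 0) (91, 0) (91, 64) (37.8256, 64)]  |A|=3515.061
3. ⊥bis P3·P1 via (47.005,38.215): [(36.694, 43.2896) (91, 16.5624) (91, 64) (37.8256, 64)]  |A|=1838.7016
4. ⊥bis P3·P2 via (62.88,50.415): [(36.694, 43.2896) (50.7655, 36.3642) (74.5929, 64) (37.8256, 64)]  |A|=657.6773
5. ⊥bis P3·P4 via (55.04,40.595): [(36.694, 43.2896) (40.4627, 41.4348) (54.4429, 40.6294) (74.5929, 64) (37.8256, 64)]  |A|=626.3823
6. canonical 5-gon: [(36.694, 43.2896) (40.4627, 41.4348) (54.4429, 40.6294) (74.5929, 64) (37.8256, 64)]
7. shoelace: 626.3823

Area of P3's cell: 626.3823 (5 vertices)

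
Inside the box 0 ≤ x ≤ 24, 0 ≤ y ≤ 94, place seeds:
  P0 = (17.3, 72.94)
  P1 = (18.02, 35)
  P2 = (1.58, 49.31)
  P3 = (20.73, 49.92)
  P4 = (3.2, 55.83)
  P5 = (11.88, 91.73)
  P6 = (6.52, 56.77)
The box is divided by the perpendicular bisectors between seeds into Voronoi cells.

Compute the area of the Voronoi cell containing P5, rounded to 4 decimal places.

1. box [0,24]×[0,94]: [(0, 0) (24, 0) (24, 94) (0, 94)]
2. ⊥bis P5·P0 via (14.59,82.335): [(0, 78.1265) (24, 85.0493) (24, 94) (0, 94)]  |A|=297.8901
3. ⊥bis P5·P1 via (14.95,63.365): [(0, 78.1265) (24, 85.0493) (24, 94) (0, 94)]  |A|=297.8901
4. ⊥bis P5·P2 via (6.73,70.52): [(0, 78.1265) (24, 85.0493) (24, 94) (0, 94)]  |A|=297.8901
5. ⊥bis P5·P3 via (16.305,70.825): [(0, 78.1265) (24, 85.0493) (24, 94) (0, 94)]  |A|=297.8901
6. ⊥bis P5·P4 via (7.54,73.78): [(0, 78.1265) (24, 85.0493) (24, 94) (0, 94)]  |A|=297.8901
7. ⊥bis P5·P6 via (9.2,74.25): [(0, 78.1265) (24, 85.0493) (24, 94) (0, 94)]  |A|=297.8901
8. canonical 4-gon: [(0, 78.1265) (24, 85.0493) (24, 94) (0, 94)]
9. shoelace: 297.8901

Area of P5's cell: 297.8901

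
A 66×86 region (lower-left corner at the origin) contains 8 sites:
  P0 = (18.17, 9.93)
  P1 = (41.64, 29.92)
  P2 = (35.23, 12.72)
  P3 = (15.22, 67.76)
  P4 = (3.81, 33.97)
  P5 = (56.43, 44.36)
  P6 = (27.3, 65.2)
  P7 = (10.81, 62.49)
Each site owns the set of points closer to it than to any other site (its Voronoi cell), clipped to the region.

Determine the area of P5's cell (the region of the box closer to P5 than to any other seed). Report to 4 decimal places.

1. box [0,66]×[0,86]: [(0, 0) (66, 0) (66, 86) (0, 86)]
2. ⊥bis P5·P0 via (37.3,27.145): [(0, 68.5943) (61.7277, 0) (66, 0) (66, 86) (0, 86)]  |A|=3558.9184
3. ⊥bis P5·P1 via (49.035,37.14): [(66, 19.7638) (66, 86) (1.3313, 86)]  |A|=2141.706
4. ⊥bis P5·P2 via (45.83,28.54): [(66, 19.7638) (66, 86) (1.3313, 86)]  |A|=2141.706
5. ⊥bis P5·P3 via (35.825,56.06): [(33.8899, 52.6521) (66, 19.7638) (66, 86) (52.8256, 86)]  |A|=1283.0926
6. ⊥bis P5·P4 via (30.12,39.165): [(33.8899, 52.6521) (66, 19.7638) (66, 86) (52.8256, 86)]  |A|=1283.0926
7. ⊥bis P5·P6 via (41.865,54.78): [(37.6139, 48.8379) (66, 19.7638) (66, 86) (64.2002, 86)]  |A|=973.5345
8. ⊥bis P5·P7 via (33.62,53.425): [(37.6139, 48.8379) (66, 19.7638) (66, 86) (64.2002, 86)]  |A|=973.5345
9. canonical 4-gon: [(37.6139, 48.8379) (66, 19.7638) (66, 86) (64.2002, 86)]
10. shoelace: 973.5345

Area of P5's cell: 973.5345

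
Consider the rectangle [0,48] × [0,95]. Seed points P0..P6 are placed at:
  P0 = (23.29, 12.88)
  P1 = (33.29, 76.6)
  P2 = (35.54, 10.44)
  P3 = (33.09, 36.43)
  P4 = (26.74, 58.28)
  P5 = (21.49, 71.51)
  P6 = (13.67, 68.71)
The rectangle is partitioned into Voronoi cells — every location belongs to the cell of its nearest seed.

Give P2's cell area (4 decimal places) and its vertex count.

1. box [0,48]×[0,95]: [(0, 0) (48, 0) (48, 95) (0, 95)]
2. ⊥bis P2·P0 via (29.415,11.66): [(27.0925, 0) (48, 0) (48, 95) (46.015, 95)]  |A|=1087.3944
3. ⊥bis P2·P1 via (34.415,43.52): [(35.7702, 43.5661) (27.0925, 0) (48, 0) (48, 43.982)]  |A|=724.3748
4. ⊥bis P2·P3 via (34.315,23.435): [(31.7115, 23.1896) (27.0925, 0) (48, 0) (48, 24.725)]  |A|=443.7847
5. ⊥bis P2·P4 via (31.14,34.36): [(31.7115, 23.1896) (27.0925, 0) (48, 0) (48, 24.725)]  |A|=443.7847
6. ⊥bis P2·P5 via (28.515,40.975): [(31.7115, 23.1896) (27.0925, 0) (48, 0) (48, 24.725)]  |A|=443.7847
7. ⊥bis P2·P6 via (24.605,39.575): [(31.7115, 23.1896) (27.0925, 0) (48, 0) (48, 24.725)]  |A|=443.7847
8. canonical 4-gon: [(31.7115, 23.1896) (27.0925, 0) (48, 0) (48, 24.725)]
9. shoelace: 443.7847

Area of P2's cell: 443.7847 (4 vertices)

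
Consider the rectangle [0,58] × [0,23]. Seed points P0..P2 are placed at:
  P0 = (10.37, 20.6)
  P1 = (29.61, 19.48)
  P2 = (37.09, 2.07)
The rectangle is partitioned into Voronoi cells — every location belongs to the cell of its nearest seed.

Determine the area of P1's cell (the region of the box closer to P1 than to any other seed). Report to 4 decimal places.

1. box [0,58]×[0,23]: [(0, 0) (58, 0) (58, 23) (0, 23)]
2. ⊥bis P1·P0 via (19.99,20.04): [(18.8234, 0) (58, 0) (58, 23) (20.1623, 23)]  |A|=885.664
3. ⊥bis P1·P2 via (33.35,10.775): [(19.0941, 4.6501) (58, 21.3656) (58, 23) (20.1623, 23)]  |A|=378.9526
4. canonical 4-gon: [(19.0941, 4.6501) (58, 21.3656) (58, 23) (20.1623, 23)]
5. shoelace: 378.9526

Area of P1's cell: 378.9526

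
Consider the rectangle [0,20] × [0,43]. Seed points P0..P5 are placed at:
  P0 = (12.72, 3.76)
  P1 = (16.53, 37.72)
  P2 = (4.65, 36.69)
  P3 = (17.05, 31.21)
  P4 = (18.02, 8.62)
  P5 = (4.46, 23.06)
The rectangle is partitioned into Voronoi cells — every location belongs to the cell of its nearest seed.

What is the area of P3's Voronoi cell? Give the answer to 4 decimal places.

1. box [0,20]×[0,43]: [(0, 0) (20, 0) (20, 43) (0, 43)]
2. ⊥bis P3·P0 via (14.885,17.485): [(0, 19.833) (20, 16.6782) (20, 43) (0, 43)]  |A|=494.8887
3. ⊥bis P3·P1 via (16.79,34.465): [(0, 33.1239) (0, 19.833) (20, 16.6782) (20, 34.7214)]  |A|=313.3414
4. ⊥bis P3·P2 via (10.85,33.95): [(10.8686, 33.992) (4.3107, 19.153) (20, 16.6782) (20, 34.7214)]  |A|=206.9022
5. ⊥bis P3·P4 via (17.535,19.915): [(10.8686, 33.992) (4.3981, 19.3509) (20, 20.0208) (20, 34.7214)]  |A|=179.1654
6. ⊥bis P3·P5 via (10.755,27.135): [(10.8686, 33.992) (9.0216, 29.8127) (15.4858, 19.827) (20, 20.0208) (20, 34.7214)]  |A|=122.2677
7. canonical 5-gon: [(10.8686, 33.992) (9.0216, 29.8127) (15.4858, 19.827) (20, 20.0208) (20, 34.7214)]
8. shoelace: 122.2677

Area of P3's cell: 122.2677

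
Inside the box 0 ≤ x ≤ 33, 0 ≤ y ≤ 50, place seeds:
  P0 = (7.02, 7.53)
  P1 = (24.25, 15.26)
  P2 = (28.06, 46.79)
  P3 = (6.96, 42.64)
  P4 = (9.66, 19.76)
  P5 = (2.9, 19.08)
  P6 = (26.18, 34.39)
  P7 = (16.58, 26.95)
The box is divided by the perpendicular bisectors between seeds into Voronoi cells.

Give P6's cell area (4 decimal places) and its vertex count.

1. box [0,33]×[0,50]: [(0, 0) (33, 0) (33, 50) (0, 50)]
2. ⊥bis P6·P0 via (16.6,20.96): [(0, 32.8013) (33, 9.2614) (33, 50) (0, 50)]  |A|=955.966
3. ⊥bis P6·P1 via (25.215,24.825): [(0, 32.8013) (8.87, 26.474) (33, 24.0396) (33, 50) (0, 50)]  |A|=777.6675
4. ⊥bis P6·P2 via (27.12,40.59): [(0, 44.7017) (0, 32.8013) (8.87, 26.474) (33, 24.0396) (33, 39.6985)]  |A|=520.2717
5. ⊥bis P6·P3 via (16.57,38.515): [(18.0509, 41.965) (11.2964, 26.2292) (33, 24.0396) (33, 39.6985)]  |A|=295.1996
6. ⊥bis P6·P4 via (17.92,27.075): [(18.0509, 41.965) (13.7033, 31.8364) (19.3924, 25.4124) (33, 24.0396) (33, 39.6985)]  |A|=271.5189
7. ⊥bis P6·P5 via (14.54,26.735): [(18.0509, 41.965) (13.7033, 31.8364) (19.3924, 25.4124) (33, 24.0396) (33, 39.6985)]  |A|=271.5189
8. ⊥bis P6·P7 via (21.38,30.67): [(18.0509, 41.965) (16.1174, 37.4605) (25.9688, 24.7489) (33, 24.0396) (33, 39.6985)]  |A|=209.2368
9. canonical 5-gon: [(18.0509, 41.965) (16.1174, 37.4605) (25.9688, 24.7489) (33, 24.0396) (33, 39.6985)]
10. shoelace: 209.2368

Area of P6's cell: 209.2368 (5 vertices)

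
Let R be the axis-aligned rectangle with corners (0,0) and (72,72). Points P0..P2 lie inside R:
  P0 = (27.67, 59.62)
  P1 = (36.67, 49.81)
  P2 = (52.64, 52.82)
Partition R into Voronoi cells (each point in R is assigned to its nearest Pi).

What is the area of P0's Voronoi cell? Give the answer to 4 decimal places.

Area of P0's cell: 1167.3163

1. box [0,72]×[0,72]: [(0, 0) (72, 0) (72, 72) (0, 72)]
2. ⊥bis P0·P1 via (32.17,54.715): [(0, 25.2012) (51.0107, 72) (0, 72)]  |A|=1193.6176
3. ⊥bis P0·P2 via (40.155,56.22): [(0, 25.2012) (42.2681, 63.9793) (44.4523, 72) (0, 72)]  |A|=1167.3163
4. canonical 4-gon: [(0, 25.2012) (42.2681, 63.9793) (44.4523, 72) (0, 72)]
5. shoelace: 1167.3163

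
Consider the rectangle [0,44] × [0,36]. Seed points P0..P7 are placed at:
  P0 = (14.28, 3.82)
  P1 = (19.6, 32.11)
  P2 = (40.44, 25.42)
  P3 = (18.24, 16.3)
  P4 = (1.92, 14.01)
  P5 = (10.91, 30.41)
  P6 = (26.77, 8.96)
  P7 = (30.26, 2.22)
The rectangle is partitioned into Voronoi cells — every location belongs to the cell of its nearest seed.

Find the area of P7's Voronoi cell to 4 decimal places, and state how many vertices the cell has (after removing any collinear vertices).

1. box [0,44]×[0,36]: [(0, 0) (44, 0) (44, 36) (0, 36)]
2. ⊥bis P7·P0 via (22.27,3.02): [(21.9676, 0) (44, 0) (44, 36) (25.5721, 36)]  |A|=728.2845
3. ⊥bis P7·P1 via (24.93,17.165): [(23.6402, 16.705) (21.9676, 0) (44, 0) (44, 23.9661)]  |A|=427.9983
4. ⊥bis P7·P2 via (35.35,13.82): [(26.4728, 17.7152) (23.6402, 16.705) (21.9676, 0) (44, 0) (44, 10.0244)]  |A|=305.8191
5. ⊥bis P7·P3 via (24.25,9.26): [(31.5465, 15.489) (22.7681, 7.9949) (21.9676, 0) (44, 0) (44, 10.0244)]  |A|=265.1408
6. ⊥bis P7·P4 via (16.09,8.115): [(31.5465, 15.489) (22.7681, 7.9949) (21.9676, 0) (44, 0) (44, 10.0244)]  |A|=265.1408
7. ⊥bis P7·P5 via (20.585,16.315): [(31.5465, 15.489) (22.7681, 7.9949) (21.9676, 0) (44, 0) (44, 10.0244)]  |A|=265.1408
8. ⊥bis P7·P6 via (28.515,5.59): [(40.2536, 11.6683) (22.1999, 2.32) (21.9676, 0) (44, 0) (44, 10.0244)]  |A|=167.1747
9. canonical 5-gon: [(40.2536, 11.6683) (22.1999, 2.32) (21.9676, 0) (44, 0) (44, 10.0244)]
10. shoelace: 167.1747

Area of P7's cell: 167.1747 (5 vertices)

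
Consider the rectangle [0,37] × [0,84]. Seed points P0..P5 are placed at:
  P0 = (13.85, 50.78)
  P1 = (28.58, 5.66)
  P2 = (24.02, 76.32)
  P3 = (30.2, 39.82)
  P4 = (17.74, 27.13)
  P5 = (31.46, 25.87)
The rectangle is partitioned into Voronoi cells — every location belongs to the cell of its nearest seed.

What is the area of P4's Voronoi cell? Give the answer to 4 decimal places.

1. box [0,37]×[0,84]: [(0, 0) (37, 0) (37, 84) (0, 84)]
2. ⊥bis P4·P0 via (15.795,38.955): [(0, 36.357) (0, 0) (37, 0) (37, 42.4428)]  |A|=1457.7972
3. ⊥bis P4·P1 via (23.16,16.395): [(0, 36.357) (0, 4.7017) (37, 23.3827) (37, 42.4428)]  |A|=938.2354
4. ⊥bis P4·P2 via (20.88,51.725): [(0, 36.357) (0, 4.7017) (37, 23.3827) (37, 42.4428)]  |A|=938.2354
5. ⊥bis P4·P3 via (23.97,33.475): [(18.0167, 39.3204) (0, 36.357) (0, 4.7017) (35.183, 22.4653)]  |A|=734.1353
6. ⊥bis P4·P5 via (24.6,26.5): [(25.1355, 32.3307) (18.0167, 39.3204) (0, 36.357) (0, 4.7017) (23.6969, 16.6661)]  |A|=648.3443
7. canonical 5-gon: [(25.1355, 32.3307) (18.0167, 39.3204) (0, 36.357) (0, 4.7017) (23.6969, 16.6661)]
8. shoelace: 648.3443

Area of P4's cell: 648.3443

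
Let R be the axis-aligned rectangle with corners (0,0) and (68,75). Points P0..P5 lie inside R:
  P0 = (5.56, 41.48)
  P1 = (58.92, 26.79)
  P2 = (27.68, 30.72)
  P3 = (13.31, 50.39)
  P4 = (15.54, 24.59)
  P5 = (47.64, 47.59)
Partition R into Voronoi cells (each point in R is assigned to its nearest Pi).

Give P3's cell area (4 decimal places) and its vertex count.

Area of P3's cell: 939.4660 (5 vertices)

1. box [0,68]×[0,75]: [(0, 0) (68, 0) (68, 75) (0, 75)]
2. ⊥bis P3·P0 via (9.435,45.935): [(0, 54.1416) (62.2454, 0) (68, 0) (68, 75) (0, 75)]  |A|=3414.9648
3. ⊥bis P3·P1 via (36.115,38.59): [(0, 54.1416) (30.4551, 27.6515) (54.9546, 75) (0, 75)]  |A|=1618.6308
4. ⊥bis P3·P2 via (20.495,40.555): [(0, 54.1416) (17.8455, 38.6194) (47.2427, 60.0956) (54.9546, 75) (0, 75)]  |A|=1322.0159
5. ⊥bis P3·P4 via (14.425,37.49): [(0, 54.1416) (17.8455, 38.6194) (47.2427, 60.0956) (54.9546, 75) (0, 75)]  |A|=1322.0159
6. ⊥bis P3·P5 via (30.475,48.99): [(0, 54.1416) (17.8455, 38.6194) (30.3758, 47.7734) (32.5964, 75) (0, 75)]  |A|=939.466
7. canonical 5-gon: [(0, 54.1416) (17.8455, 38.6194) (30.3758, 47.7734) (32.5964, 75) (0, 75)]
8. shoelace: 939.466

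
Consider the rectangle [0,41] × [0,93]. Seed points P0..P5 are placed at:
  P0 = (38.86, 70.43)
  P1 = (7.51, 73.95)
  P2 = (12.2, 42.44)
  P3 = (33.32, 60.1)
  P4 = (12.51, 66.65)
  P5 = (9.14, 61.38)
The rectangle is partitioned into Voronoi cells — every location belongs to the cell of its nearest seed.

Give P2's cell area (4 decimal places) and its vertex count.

Area of P2's cell: 1917.8298 (5 vertices)

1. box [0,41]×[0,93]: [(0, 0) (41, 0) (41, 93) (0, 93)]
2. ⊥bis P2·P0 via (25.53,56.435): [(0, 80.7519) (0, 0) (41, 0) (41, 41.7001)]  |A|=2510.2656
3. ⊥bis P2·P1 via (9.855,58.195): [(21.8135, 59.9749) (0, 56.7282) (0, 0) (41, 0) (41, 41.7001)]  |A|=2248.245
4. ⊥bis P2·P3 via (22.76,51.27): [(16.182, 59.1367) (0, 56.7282) (0, 0) (41, 0) (41, 29.4564)]  |A|=2036.8151
5. ⊥bis P2·P4 via (12.355,54.545): [(20.1045, 54.4458) (0, 54.7032) (0, 0) (41, 0) (41, 29.4564)]  |A|=1973.7813
6. ⊥bis P2·P5 via (10.67,51.91): [(20.8496, 53.5547) (0, 50.1861) (0, 0) (41, 0) (41, 29.4564)]  |A|=1917.8298
7. canonical 5-gon: [(20.8496, 53.5547) (0, 50.1861) (0, 0) (41, 0) (41, 29.4564)]
8. shoelace: 1917.8298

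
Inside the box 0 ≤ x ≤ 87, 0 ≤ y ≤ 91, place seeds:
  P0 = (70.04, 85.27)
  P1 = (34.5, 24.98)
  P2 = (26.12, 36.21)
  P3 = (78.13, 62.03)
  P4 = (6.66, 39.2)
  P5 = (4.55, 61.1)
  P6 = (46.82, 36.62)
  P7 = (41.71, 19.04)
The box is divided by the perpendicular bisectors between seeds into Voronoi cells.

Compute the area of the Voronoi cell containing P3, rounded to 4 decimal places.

Area of P3's cell: 1102.8794

1. box [0,87]×[0,91]: [(0, 0) (87, 0) (87, 91) (0, 91)]
2. ⊥bis P3·P0 via (74.085,73.65): [(0, 47.8605) (0, 0) (87, 0) (87, 78.1458)]  |A|=5481.2746
3. ⊥bis P3·P1 via (56.315,43.505): [(40.6113, 61.9976) (87, 7.3704) (87, 78.1458)]  |A|=1641.5877
4. ⊥bis P3·P2 via (52.125,49.12): [(44.9775, 63.5175) (52.9387, 47.4809) (87, 7.3704) (87, 78.1458)]  |A|=1600.5287
5. ⊥bis P3·P4 via (42.395,50.615): [(44.9775, 63.5175) (52.9387, 47.4809) (87, 7.3704) (87, 78.1458)]  |A|=1600.5287
6. ⊥bis P3·P5 via (41.34,61.565): [(44.9775, 63.5175) (52.9387, 47.4809) (87, 7.3704) (87, 78.1458)]  |A|=1600.5287
7. ⊥bis P3·P6 via (62.475,49.325): [(49.6398, 65.1405) (87, 19.1055) (87, 78.1458)]  |A|=1102.8794
8. ⊥bis P3·P7 via (59.92,40.535): [(49.6398, 65.1405) (87, 19.1055) (87, 78.1458)]  |A|=1102.8794
9. canonical 3-gon: [(49.6398, 65.1405) (87, 19.1055) (87, 78.1458)]
10. shoelace: 1102.8794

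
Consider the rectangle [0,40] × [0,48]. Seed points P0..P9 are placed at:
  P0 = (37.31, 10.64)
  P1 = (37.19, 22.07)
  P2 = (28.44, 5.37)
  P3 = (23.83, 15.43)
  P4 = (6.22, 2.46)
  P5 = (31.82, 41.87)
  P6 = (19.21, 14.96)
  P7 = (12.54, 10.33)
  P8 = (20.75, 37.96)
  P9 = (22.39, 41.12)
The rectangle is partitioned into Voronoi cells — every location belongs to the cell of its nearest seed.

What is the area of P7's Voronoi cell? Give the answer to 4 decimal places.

Area of P7's cell: 277.2211

1. box [0,40]×[0,48]: [(0, 0) (40, 0) (40, 48) (0, 48)]
2. ⊥bis P7·P0 via (24.925,10.485): [(0, 0) (25.0562, 0) (24.4555, 48) (0, 48)]  |A|=1188.2812
3. ⊥bis P7·P1 via (24.865,16.2): [(0, 0) (25.0562, 0) (24.8532, 16.2248) (9.7197, 48) (0, 48)]  |A|=954.1649
4. ⊥bis P7·P2 via (20.49,7.85): [(0, 0) (18.0412, 0) (23.7954, 18.4459) (9.7197, 48) (0, 48)]  |A|=881.1101
5. ⊥bis P7·P3 via (18.185,12.88): [(0, 0) (18.0412, 0) (20.4766, 7.807) (2.3203, 48) (0, 48)]  |A|=608.4931
6. ⊥bis P7·P4 via (9.38,6.395): [(0, 13.9276) (17.3434, 0) (18.0412, 0) (20.4766, 7.807) (2.3203, 48) (0, 48)]  |A|=487.7172
7. ⊥bis P7·P5 via (22.18,26.1): [(0, 39.6584) (0, 13.9276) (17.3434, 0) (18.0412, 0) (20.4766, 7.807) (8.4111, 34.5168)]  |A|=436.9931
8. ⊥bis P7·P6 via (15.875,12.645): [(0, 35.5146) (0, 13.9276) (17.3434, 0) (18.0412, 0) (20.0911, 6.5713)]  |A|=295.2645
9. ⊥bis P7·P8 via (16.645,24.145): [(5.6177, 27.4216) (0, 29.0909) (0, 13.9276) (17.3434, 0) (18.0412, 0) (20.0911, 6.5713)]  |A|=277.2211
10. ⊥bis P7·P9 via (17.465,25.725): [(5.6177, 27.4216) (0, 29.0909) (0, 13.9276) (17.3434, 0) (18.0412, 0) (20.0911, 6.5713)]  |A|=277.2211
11. canonical 6-gon: [(5.6177, 27.4216) (0, 29.0909) (0, 13.9276) (17.3434, 0) (18.0412, 0) (20.0911, 6.5713)]
12. shoelace: 277.2211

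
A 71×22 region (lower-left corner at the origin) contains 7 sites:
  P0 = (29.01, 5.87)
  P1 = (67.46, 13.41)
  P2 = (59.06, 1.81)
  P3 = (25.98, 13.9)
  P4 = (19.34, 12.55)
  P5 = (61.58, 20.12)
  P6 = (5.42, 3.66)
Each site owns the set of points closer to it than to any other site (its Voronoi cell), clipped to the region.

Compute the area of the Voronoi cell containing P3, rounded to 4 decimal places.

1. box [0,71]×[0,22]: [(0, 0) (71, 0) (71, 22) (0, 22)]
2. ⊥bis P3·P0 via (27.495,9.885): [(0, 0) (1.2981, 0) (59.6017, 22) (0, 22)]  |A|=669.8985
3. ⊥bis P3·P1 via (46.72,13.655): [(0, 0) (1.2981, 0) (46.7613, 17.1549) (46.8186, 22) (0, 22)]  |A|=638.9305
4. ⊥bis P3·P2 via (42.52,7.855): [(0, 0) (1.2981, 0) (45.7841, 16.7861) (46.7895, 19.5369) (46.8186, 22) (0, 22)]  |A|=637.7718
5. ⊥bis P3·P4 via (22.66,13.225): [(23.6352, 8.4286) (45.7841, 16.7861) (46.7895, 19.5369) (46.8186, 22) (20.8759, 22)]  |A|=230.6559
6. ⊥bis P3·P5 via (43.78,17.01): [(23.6352, 8.4286) (43.9407, 16.0905) (42.9082, 22) (20.8759, 22)]  |A|=213.4574
7. ⊥bis P3·P6 via (15.7,8.78): [(23.6352, 8.4286) (43.9407, 16.0905) (42.9082, 22) (20.8759, 22)]  |A|=213.4574
8. canonical 4-gon: [(23.6352, 8.4286) (43.9407, 16.0905) (42.9082, 22) (20.8759, 22)]
9. shoelace: 213.4574

Area of P3's cell: 213.4574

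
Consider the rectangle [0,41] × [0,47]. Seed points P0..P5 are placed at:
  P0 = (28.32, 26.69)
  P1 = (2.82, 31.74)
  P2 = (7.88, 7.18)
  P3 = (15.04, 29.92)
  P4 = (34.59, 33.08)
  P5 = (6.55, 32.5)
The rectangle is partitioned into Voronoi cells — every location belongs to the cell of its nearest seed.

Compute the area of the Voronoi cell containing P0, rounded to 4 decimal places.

Area of P0's cell: 506.5045

1. box [0,41]×[0,47]: [(0, 0) (41, 0) (41, 47) (0, 47)]
2. ⊥bis P0·P1 via (15.57,29.215): [(9.7843, 0) (41, 0) (41, 47) (19.0921, 47)]  |A|=1248.4043
3. ⊥bis P0·P2 via (18.1,16.935): [(13.9907, 21.2402) (34.2645, 0) (41, 0) (41, 47) (19.0921, 47)]  |A|=988.4222
4. ⊥bis P0·P3 via (21.68,28.305): [(18.7491, 16.2549) (34.2645, 0) (41, 0) (41, 47) (26.2271, 47)]  |A|=804.7356
5. ⊥bis P0·P4 via (31.455,29.885): [(23.8736, 37.324) (18.7491, 16.2549) (34.2645, 0) (41, 0) (41, 20.5192)]  |A|=506.5045
6. ⊥bis P0·P5 via (17.435,29.595): [(23.8736, 37.324) (18.7491, 16.2549) (34.2645, 0) (41, 0) (41, 20.5192)]  |A|=506.5045
7. canonical 5-gon: [(23.8736, 37.324) (18.7491, 16.2549) (34.2645, 0) (41, 0) (41, 20.5192)]
8. shoelace: 506.5045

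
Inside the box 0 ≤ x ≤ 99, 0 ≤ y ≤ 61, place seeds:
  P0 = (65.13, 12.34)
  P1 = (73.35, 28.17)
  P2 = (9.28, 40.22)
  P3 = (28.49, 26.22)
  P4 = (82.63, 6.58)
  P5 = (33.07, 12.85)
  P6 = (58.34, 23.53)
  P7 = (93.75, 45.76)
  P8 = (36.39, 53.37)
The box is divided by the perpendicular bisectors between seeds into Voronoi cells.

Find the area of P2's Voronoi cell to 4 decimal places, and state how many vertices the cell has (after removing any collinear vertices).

1. box [0,99]×[0,61]: [(0, 0) (99, 0) (99, 61) (0, 61)]
2. ⊥bis P2·P0 via (37.205,26.28): [(0, 0) (24.0862, 0) (54.537, 61) (0, 61)]  |A|=2398.0076
3. ⊥bis P2·P1 via (41.315,34.195): [(0, 0) (24.0862, 0) (41.411, 34.7057) (46.3564, 61) (0, 61)]  |A|=2290.4551
4. ⊥bis P2·P3 via (18.885,33.22): [(0, 7.3071) (39.1307, 61) (0, 61)]  |A|=1050.5209
5. ⊥bis P2·P4 via (45.955,23.4): [(0, 7.3071) (39.1307, 61) (0, 61)]  |A|=1050.5209
6. ⊥bis P2·P5 via (21.175,26.535): [(0, 8.1297) (1.6356, 9.5514) (39.1307, 61) (0, 61)]  |A|=1049.8481
7. ⊥bis P2·P6 via (33.81,31.875): [(0, 8.1297) (1.6356, 9.5514) (39.1307, 61) (0, 61)]  |A|=1049.8481
8. ⊥bis P2·P7 via (51.515,42.99): [(0, 8.1297) (1.6356, 9.5514) (39.1307, 61) (0, 61)]  |A|=1049.8481
9. ⊥bis P2·P8 via (22.835,46.795): [(0, 8.1297) (1.6356, 9.5514) (25.21, 41.8988) (15.9447, 61) (0, 61)]  |A|=828.4076
10. canonical 5-gon: [(0, 8.1297) (1.6356, 9.5514) (25.21, 41.8988) (15.9447, 61) (0, 61)]
11. shoelace: 828.4076

Area of P2's cell: 828.4076 (5 vertices)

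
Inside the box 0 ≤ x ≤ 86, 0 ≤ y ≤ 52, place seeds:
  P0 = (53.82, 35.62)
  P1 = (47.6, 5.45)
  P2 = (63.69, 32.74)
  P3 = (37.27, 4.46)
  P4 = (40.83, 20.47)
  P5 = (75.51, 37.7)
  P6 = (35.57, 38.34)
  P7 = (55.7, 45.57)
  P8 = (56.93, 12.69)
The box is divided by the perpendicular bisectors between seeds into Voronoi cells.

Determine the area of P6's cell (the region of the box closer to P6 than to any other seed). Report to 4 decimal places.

Area of P6's cell: 1204.9846

1. box [0,86]×[0,52]: [(0, 0) (86, 0) (86, 52) (0, 52)]
2. ⊥bis P6·P0 via (44.695,36.98): [(0, 0) (39.1835, 0) (46.9336, 52) (0, 52)]  |A|=2239.0435
3. ⊥bis P6·P1 via (41.585,21.895): [(0, 6.6847) (42.4964, 22.2284) (46.9336, 52) (0, 52)]  |A|=1661.5142
4. ⊥bis P6·P2 via (49.63,35.54): [(0, 6.6847) (42.4964, 22.2284) (46.9336, 52) (0, 52)]  |A|=1661.5142
5. ⊥bis P6·P3 via (36.42,21.4): [(0, 19.5726) (40.8377, 21.6217) (42.4964, 22.2284) (46.9336, 52) (0, 52)]  |A|=1398.3585
6. ⊥bis P6·P4 via (38.2,29.405): [(0, 19.5726) (5.7814, 19.8626) (43.8122, 31.0569) (46.9336, 52) (0, 52)]  |A|=1228.6688
7. ⊥bis P6·P5 via (55.54,38.02): [(0, 19.5726) (5.7814, 19.8626) (43.8122, 31.0569) (46.9336, 52) (0, 52)]  |A|=1228.6688
8. ⊥bis P6·P7 via (45.635,41.955): [(0, 19.5726) (5.7814, 19.8626) (43.8122, 31.0569) (45.4947, 42.3456) (42.0272, 52) (0, 52)]  |A|=1204.9846
9. ⊥bis P6·P8 via (46.25,25.515): [(0, 19.5726) (5.7814, 19.8626) (43.8122, 31.0569) (45.4947, 42.3456) (42.0272, 52) (0, 52)]  |A|=1204.9846
10. canonical 6-gon: [(0, 19.5726) (5.7814, 19.8626) (43.8122, 31.0569) (45.4947, 42.3456) (42.0272, 52) (0, 52)]
11. shoelace: 1204.9846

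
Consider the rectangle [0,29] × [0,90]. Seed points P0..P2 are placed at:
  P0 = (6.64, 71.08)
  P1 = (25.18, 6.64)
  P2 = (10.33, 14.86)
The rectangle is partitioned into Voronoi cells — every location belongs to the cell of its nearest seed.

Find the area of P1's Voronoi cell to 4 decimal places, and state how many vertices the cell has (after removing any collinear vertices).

Area of P1's cell: 267.0881 (3 vertices)

1. box [0,29]×[0,90]: [(0, 0) (29, 0) (29, 90) (0, 90)]
2. ⊥bis P1·P0 via (15.91,38.86): [(0, 34.2825) (0, 0) (29, 0) (29, 42.6261)]  |A|=1115.1756
3. ⊥bis P1·P2 via (17.755,10.75): [(11.8045, 0) (29, 0) (29, 31.0649)]  |A|=267.0881
4. canonical 3-gon: [(11.8045, 0) (29, 0) (29, 31.0649)]
5. shoelace: 267.0881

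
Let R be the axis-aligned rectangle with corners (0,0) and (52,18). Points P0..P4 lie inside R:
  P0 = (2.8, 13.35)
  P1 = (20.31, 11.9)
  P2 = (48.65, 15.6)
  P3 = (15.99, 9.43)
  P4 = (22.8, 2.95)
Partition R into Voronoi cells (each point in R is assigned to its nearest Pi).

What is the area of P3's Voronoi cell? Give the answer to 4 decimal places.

Area of P3's cell: 149.6297

1. box [0,52]×[0,18]: [(0, 0) (52, 0) (52, 18) (0, 18)]
2. ⊥bis P3·P0 via (9.395,11.39): [(6.01, 0) (52, 0) (52, 18) (11.3595, 18)]  |A|=779.6753
3. ⊥bis P3·P1 via (18.15,10.665): [(6.01, 0) (24.2478, 0) (13.9561, 18) (11.3595, 18)]  |A|=187.5109
4. ⊥bis P3·P2 via (32.32,12.515): [(6.01, 0) (24.2478, 0) (13.9561, 18) (11.3595, 18)]  |A|=187.5109
5. ⊥bis P3·P4 via (19.395,6.19): [(6.01, 0) (13.505, 0) (20.2156, 7.0524) (13.9561, 18) (11.3595, 18)]  |A|=149.6297
6. canonical 5-gon: [(6.01, 0) (13.505, 0) (20.2156, 7.0524) (13.9561, 18) (11.3595, 18)]
7. shoelace: 149.6297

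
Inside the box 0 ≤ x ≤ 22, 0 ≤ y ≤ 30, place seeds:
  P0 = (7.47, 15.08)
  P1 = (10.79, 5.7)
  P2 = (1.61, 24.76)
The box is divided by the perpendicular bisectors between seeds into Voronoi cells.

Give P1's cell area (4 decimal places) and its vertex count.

Area of P1's cell: 243.1413 (4 vertices)

1. box [0,22]×[0,30]: [(0, 0) (22, 0) (22, 30) (0, 30)]
2. ⊥bis P1·P0 via (9.13,10.39): [(0, 7.1585) (0, 0) (22, 0) (22, 14.9453)]  |A|=243.1413
3. ⊥bis P1·P2 via (6.2,15.23): [(0, 7.1585) (0, 0) (22, 0) (22, 14.9453)]  |A|=243.1413
4. canonical 4-gon: [(0, 7.1585) (0, 0) (22, 0) (22, 14.9453)]
5. shoelace: 243.1413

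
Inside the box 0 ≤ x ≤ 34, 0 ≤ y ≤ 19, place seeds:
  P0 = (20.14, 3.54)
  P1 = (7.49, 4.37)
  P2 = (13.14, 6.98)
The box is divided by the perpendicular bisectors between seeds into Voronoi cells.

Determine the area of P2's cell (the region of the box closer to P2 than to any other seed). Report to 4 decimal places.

1. box [0,34]×[0,19]: [(0, 0) (34, 0) (34, 19) (0, 19)]
2. ⊥bis P2·P0 via (16.64,5.26): [(0, 0) (14.0551, 0) (23.3922, 19) (0, 19)]  |A|=355.7495
3. ⊥bis P2·P1 via (10.315,5.675): [(12.9365, 0) (14.0551, 0) (23.3922, 19) (4.1596, 19)]  |A|=193.3365
4. canonical 4-gon: [(12.9365, 0) (14.0551, 0) (23.3922, 19) (4.1596, 19)]
5. shoelace: 193.3365

Area of P2's cell: 193.3365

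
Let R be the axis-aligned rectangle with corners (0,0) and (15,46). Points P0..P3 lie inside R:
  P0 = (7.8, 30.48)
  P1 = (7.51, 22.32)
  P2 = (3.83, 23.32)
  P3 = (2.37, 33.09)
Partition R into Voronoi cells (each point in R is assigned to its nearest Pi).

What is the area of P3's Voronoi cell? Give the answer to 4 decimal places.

Area of P3's cell: 136.6827

1. box [0,15]×[0,46]: [(0, 0) (15, 0) (15, 46) (0, 46)]
2. ⊥bis P3·P0 via (5.085,31.785): [(0, 21.2059) (11.9176, 46) (0, 46)]  |A|=147.7436
3. ⊥bis P3·P1 via (4.94,27.705): [(0, 25.3474) (2.5833, 26.5802) (11.9176, 46) (0, 46)]  |A|=142.3943
4. ⊥bis P3·P2 via (3.1,28.205): [(0, 27.7417) (3.3847, 28.2475) (11.9176, 46) (0, 46)]  |A|=136.6827
5. canonical 4-gon: [(0, 27.7417) (3.3847, 28.2475) (11.9176, 46) (0, 46)]
6. shoelace: 136.6827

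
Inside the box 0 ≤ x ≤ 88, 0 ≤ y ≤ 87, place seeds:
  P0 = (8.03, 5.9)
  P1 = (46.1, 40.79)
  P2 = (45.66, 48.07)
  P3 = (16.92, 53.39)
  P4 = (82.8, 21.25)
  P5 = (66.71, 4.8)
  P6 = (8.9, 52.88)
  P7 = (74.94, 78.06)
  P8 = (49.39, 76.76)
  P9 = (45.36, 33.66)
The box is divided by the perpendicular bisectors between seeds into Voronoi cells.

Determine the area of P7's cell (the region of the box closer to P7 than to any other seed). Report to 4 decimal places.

1. box [0,88]×[0,87]: [(0, 0) (88, 0) (88, 87) (0, 87)]
2. ⊥bis P7·P0 via (41.485,41.98): [(0, 80.4468) (86.7589, 0) (88, 0) (88, 87) (0, 87)]  |A|=4166.2637
3. ⊥bis P7·P1 via (60.52,59.425): [(88, 38.1606) (88, 87) (24.8848, 87)]  |A|=1541.2543
4. ⊥bis P7·P2 via (60.3,63.065): [(77.4335, 46.3371) (88, 38.1606) (88, 87) (35.7846, 87)]  |A|=1319.6446
5. ⊥bis P7·P3 via (45.93,65.725): [(37.6642, 85.1649) (77.4335, 46.3371) (88, 38.1606) (88, 87) (36.8839, 87)]  |A|=1318.6359
6. ⊥bis P7·P4 via (78.87,49.655): [(37.6642, 85.1649) (74.6353, 49.0691) (88, 50.9182) (88, 87) (36.8839, 87)]  |A|=1230.3914
7. ⊥bis P7·P5 via (70.825,41.43): [(37.6642, 85.1649) (74.6353, 49.0691) (88, 50.9182) (88, 87) (36.8839, 87)]  |A|=1230.3914
8. ⊥bis P7·P6 via (41.92,65.47): [(37.6642, 85.1649) (74.6353, 49.0691) (88, 50.9182) (88, 87) (36.8839, 87)]  |A|=1230.3914
9. ⊥bis P7·P8 via (62.165,77.41): [(63.0305, 60.3991) (74.6353, 49.0691) (88, 50.9182) (88, 87) (61.6771, 87)]  |A|=887.0191
10. ⊥bis P7·P9 via (60.15,55.86): [(63.0305, 60.3991) (74.6353, 49.0691) (88, 50.9182) (88, 87) (61.6771, 87)]  |A|=887.0191
11. canonical 5-gon: [(63.0305, 60.3991) (74.6353, 49.0691) (88, 50.9182) (88, 87) (61.6771, 87)]
12. shoelace: 887.0191

Area of P7's cell: 887.0191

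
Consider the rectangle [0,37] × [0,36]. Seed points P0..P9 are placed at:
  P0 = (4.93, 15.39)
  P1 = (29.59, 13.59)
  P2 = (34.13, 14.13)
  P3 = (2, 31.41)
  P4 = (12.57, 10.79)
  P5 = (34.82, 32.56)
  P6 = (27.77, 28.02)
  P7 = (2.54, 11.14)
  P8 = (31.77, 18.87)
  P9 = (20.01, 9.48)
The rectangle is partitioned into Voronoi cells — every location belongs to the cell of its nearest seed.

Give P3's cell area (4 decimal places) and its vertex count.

Area of P3's cell: 178.1170 (4 vertices)

1. box [0,37]×[0,36]: [(0, 0) (37, 0) (37, 36) (0, 36)]
2. ⊥bis P3·P0 via (3.465,23.4): [(0, 22.7663) (37, 29.5334) (37, 36) (0, 36)]  |A|=364.4557
3. ⊥bis P3·P1 via (15.795,22.5): [(0, 22.7663) (18.1058, 26.0778) (24.5145, 36) (0, 36)]  |A|=241.4231
4. ⊥bis P3·P2 via (18.065,22.77): [(0, 22.7663) (18.1058, 26.0778) (24.5145, 36) (0, 36)]  |A|=241.4231
5. ⊥bis P3·P4 via (7.285,21.1): [(0, 22.7663) (16.3798, 25.7621) (18.6553, 26.9285) (24.5145, 36) (0, 36)]  |A|=240.7756
6. ⊥bis P3·P5 via (18.41,31.985): [(0, 22.7663) (16.3798, 25.7621) (18.5884, 26.8942) (18.2693, 36) (0, 36)]  |A|=212.139
7. ⊥bis P3·P6 via (14.885,29.715): [(0, 22.7663) (14.3153, 25.3845) (15.7118, 36) (0, 36)]  |A|=178.117
8. ⊥bis P3·P7 via (2.27,21.275): [(0, 22.7663) (14.3153, 25.3845) (15.7118, 36) (0, 36)]  |A|=178.117
9. ⊥bis P3·P8 via (16.885,25.14): [(0, 22.7663) (14.3153, 25.3845) (15.7118, 36) (0, 36)]  |A|=178.117
10. ⊥bis P3·P9 via (11.005,20.445): [(0, 22.7663) (14.3153, 25.3845) (15.7118, 36) (0, 36)]  |A|=178.117
11. canonical 4-gon: [(0, 22.7663) (14.3153, 25.3845) (15.7118, 36) (0, 36)]
12. shoelace: 178.117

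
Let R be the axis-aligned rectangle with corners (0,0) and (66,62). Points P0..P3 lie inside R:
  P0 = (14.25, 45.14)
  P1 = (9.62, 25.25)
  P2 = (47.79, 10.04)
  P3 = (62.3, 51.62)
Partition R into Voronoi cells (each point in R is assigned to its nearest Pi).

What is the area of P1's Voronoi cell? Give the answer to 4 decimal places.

1. box [0,66]×[0,62]: [(0, 0) (66, 0) (66, 62) (0, 62)]
2. ⊥bis P1·P0 via (11.935,35.195): [(0, 37.9732) (0, 0) (66, 0) (66, 22.6097)]  |A|=1999.2379
3. ⊥bis P1·P2 via (28.705,17.645): [(33.6812, 30.1329) (0, 37.9732) (0, 0) (21.6738, 0)]  |A|=966.0394
4. ⊥bis P1·P3 via (35.96,38.435): [(33.6812, 30.1329) (0, 37.9732) (0, 0) (21.6738, 0)]  |A|=966.0394
5. canonical 4-gon: [(33.6812, 30.1329) (0, 37.9732) (0, 0) (21.6738, 0)]
6. shoelace: 966.0394

Area of P1's cell: 966.0394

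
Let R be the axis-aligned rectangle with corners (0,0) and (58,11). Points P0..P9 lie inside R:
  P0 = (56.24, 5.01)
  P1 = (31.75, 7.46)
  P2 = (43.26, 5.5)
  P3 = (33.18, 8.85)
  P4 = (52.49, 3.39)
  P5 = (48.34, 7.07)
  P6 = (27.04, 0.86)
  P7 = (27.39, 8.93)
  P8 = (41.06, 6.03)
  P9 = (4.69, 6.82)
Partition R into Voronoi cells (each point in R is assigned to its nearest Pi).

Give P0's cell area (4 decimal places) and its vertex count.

1. box [0,58]×[0,11]: [(0, 0) (58, 0) (58, 11) (0, 11)]
2. ⊥bis P0·P1 via (43.995,6.235): [(43.3712, 0) (58, 0) (58, 11) (44.4717, 11)]  |A|=154.8638
3. ⊥bis P0·P2 via (49.75,5.255): [(49.5516, 0) (58, 0) (58, 11) (49.9669, 11)]  |A|=90.6483
4. ⊥bis P0·P3 via (44.71,6.93): [(49.5516, 0) (58, 0) (58, 11) (49.9669, 11)]  |A|=90.6483
5. ⊥bis P0·P4 via (54.365,4.2): [(56.1794, 0) (58, 0) (58, 11) (51.4274, 11)]  |A|=46.1626
6. ⊥bis P0·P5 via (52.29,6.04): [(52.7718, 7.8879) (56.1794, 0) (58, 0) (58, 11) (53.5834, 11)]  |A|=42.8078
7. ⊥bis P0·P6 via (41.64,2.935): [(52.7718, 7.8879) (56.1794, 0) (58, 0) (58, 11) (53.5834, 11)]  |A|=42.8078
8. ⊥bis P0·P7 via (41.815,6.97): [(52.7718, 7.8879) (56.1794, 0) (58, 0) (58, 11) (53.5834, 11)]  |A|=42.8078
9. ⊥bis P0·P8 via (48.65,5.52): [(52.7718, 7.8879) (56.1794, 0) (58, 0) (58, 11) (53.5834, 11)]  |A|=42.8078
10. ⊥bis P0·P9 via (30.465,5.915): [(52.7718, 7.8879) (56.1794, 0) (58, 0) (58, 11) (53.5834, 11)]  |A|=42.8078
11. canonical 5-gon: [(52.7718, 7.8879) (56.1794, 0) (58, 0) (58, 11) (53.5834, 11)]
12. shoelace: 42.8078

Area of P0's cell: 42.8078 (5 vertices)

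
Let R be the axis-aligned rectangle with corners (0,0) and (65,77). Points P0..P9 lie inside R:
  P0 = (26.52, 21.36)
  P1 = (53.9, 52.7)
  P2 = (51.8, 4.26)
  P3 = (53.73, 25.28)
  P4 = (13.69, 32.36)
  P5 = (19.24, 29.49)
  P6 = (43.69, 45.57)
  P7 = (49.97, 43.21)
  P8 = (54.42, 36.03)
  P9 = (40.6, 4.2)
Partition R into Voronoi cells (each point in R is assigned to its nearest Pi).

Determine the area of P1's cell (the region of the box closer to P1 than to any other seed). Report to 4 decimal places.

Area of P1's cell: 769.8516

1. box [0,65]×[0,77]: [(0, 0) (65, 0) (65, 77) (0, 77)]
2. ⊥bis P1·P0 via (40.21,37.03): [(0, 72.1592) (65, 15.3724) (65, 77) (0, 77)]  |A|=2160.2234
3. ⊥bis P1·P2 via (52.85,28.48): [(0, 72.1592) (49.8476, 28.6102) (65, 27.9533) (65, 77) (0, 77)]  |A|=2064.908
4. ⊥bis P1·P3 via (53.815,38.99): [(0, 72.1592) (37.8532, 39.089) (65, 38.9207) (65, 77) (0, 77)]  |A|=1840.5936
5. ⊥bis P1·P4 via (33.795,42.53): [(33.7003, 42.7171) (37.8532, 39.089) (65, 38.9207) (65, 77) (16.3585, 77)]  |A|=1478.6166
6. ⊥bis P1·P5 via (36.57,41.095): [(28.193, 53.6046) (37.9136, 39.0886) (65, 38.9207) (65, 77) (16.3585, 77)]  |A|=1465.564
7. ⊥bis P1·P6 via (48.795,49.135): [(55.8886, 38.9771) (65, 38.9207) (65, 77) (29.3359, 77)]  |A|=851.5039
8. ⊥bis P1·P7 via (51.935,47.955): [(48.6768, 49.3043) (65, 42.5445) (65, 77) (29.3359, 77)]  |A|=775.0835
9. ⊥bis P1·P8 via (54.16,44.365): [(48.6768, 49.3043) (60.1526, 44.5519) (65, 44.7031) (65, 77) (29.3359, 77)]  |A|=769.8516
10. ⊥bis P1·P9 via (47.25,28.45): [(48.6768, 49.3043) (60.1526, 44.5519) (65, 44.7031) (65, 77) (29.3359, 77)]  |A|=769.8516
11. canonical 5-gon: [(48.6768, 49.3043) (60.1526, 44.5519) (65, 44.7031) (65, 77) (29.3359, 77)]
12. shoelace: 769.8516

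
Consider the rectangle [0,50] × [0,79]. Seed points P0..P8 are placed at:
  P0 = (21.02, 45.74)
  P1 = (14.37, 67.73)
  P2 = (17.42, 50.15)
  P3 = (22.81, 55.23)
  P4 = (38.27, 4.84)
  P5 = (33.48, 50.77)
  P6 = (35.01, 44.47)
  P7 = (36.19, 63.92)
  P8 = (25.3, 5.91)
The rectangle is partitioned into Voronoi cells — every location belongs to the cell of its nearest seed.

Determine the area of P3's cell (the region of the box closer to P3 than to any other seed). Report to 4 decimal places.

Area of P3's cell: 145.4822

1. box [0,50]×[0,79]: [(0, 0) (50, 0) (50, 79) (0, 79)]
2. ⊥bis P3·P0 via (21.915,50.485): [(0, 54.6186) (50, 45.1876) (50, 79) (0, 79)]  |A|=1454.8446
3. ⊥bis P3·P1 via (18.59,61.48): [(6.5877, 53.376) (50, 45.1876) (50, 79) (44.5379, 79)]  |A|=803.9177
4. ⊥bis P3·P2 via (20.115,52.69): [(14.4592, 58.6909) (22.2533, 50.4212) (50, 45.1876) (50, 79) (44.5379, 79)]  |A|=750.6577
5. ⊥bis P3·P4 via (30.54,30.035): [(14.4592, 58.6909) (22.2533, 50.4212) (50, 45.1876) (50, 79) (44.5379, 79)]  |A|=750.6577
6. ⊥bis P3·P5 via (28.145,53): [(36.8404, 73.8027) (14.4592, 58.6909) (22.2533, 50.4212) (26.7153, 49.5796)]  |A|=209.7361
7. ⊥bis P3·P6 via (28.91,49.85): [(36.8404, 73.8027) (14.4592, 58.6909) (22.2533, 50.4212) (26.7153, 49.5796)]  |A|=209.7361
8. ⊥bis P3·P7 via (29.5,59.575): [(30.3477, 58.2698) (25.3141, 66.0201) (14.4592, 58.6909) (22.2533, 50.4212) (26.7153, 49.5796)]  |A|=145.4822
9. ⊥bis P3·P8 via (24.055,30.57): [(30.3477, 58.2698) (25.3141, 66.0201) (14.4592, 58.6909) (22.2533, 50.4212) (26.7153, 49.5796)]  |A|=145.4822
10. canonical 5-gon: [(30.3477, 58.2698) (25.3141, 66.0201) (14.4592, 58.6909) (22.2533, 50.4212) (26.7153, 49.5796)]
11. shoelace: 145.4822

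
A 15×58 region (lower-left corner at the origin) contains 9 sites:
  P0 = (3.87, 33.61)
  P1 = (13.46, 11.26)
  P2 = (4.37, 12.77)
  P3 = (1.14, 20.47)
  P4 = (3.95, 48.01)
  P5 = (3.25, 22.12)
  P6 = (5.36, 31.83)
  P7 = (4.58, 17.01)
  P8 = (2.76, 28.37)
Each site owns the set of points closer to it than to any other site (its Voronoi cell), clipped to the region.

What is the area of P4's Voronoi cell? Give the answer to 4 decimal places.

Area of P4's cell: 258.1203

1. box [0,15]×[0,58]: [(0, 0) (15, 0) (15, 58) (0, 58)]
2. ⊥bis P4·P0 via (3.91,40.81): [(0, 40.8317) (15, 40.7484) (15, 58) (0, 58)]  |A|=258.1492
3. ⊥bis P4·P1 via (8.705,29.635): [(0, 40.8317) (15, 40.7484) (15, 58) (0, 58)]  |A|=258.1492
4. ⊥bis P4·P2 via (4.16,30.39): [(0, 40.8317) (15, 40.7484) (15, 58) (0, 58)]  |A|=258.1492
5. ⊥bis P4·P3 via (2.545,34.24): [(0, 40.8317) (15, 40.7484) (15, 58) (0, 58)]  |A|=258.1492
6. ⊥bis P4·P5 via (3.6,35.065): [(0, 40.8317) (15, 40.7484) (15, 58) (0, 58)]  |A|=258.1492
7. ⊥bis P4·P6 via (4.655,39.92): [(0, 40.8317) (14.2112, 40.7528) (15, 40.8215) (15, 58) (0, 58)]  |A|=258.1203
8. ⊥bis P4·P7 via (4.265,32.51): [(0, 40.8317) (14.2112, 40.7528) (15, 40.8215) (15, 58) (0, 58)]  |A|=258.1203
9. ⊥bis P4·P8 via (3.355,38.19): [(0, 40.8317) (14.2112, 40.7528) (15, 40.8215) (15, 58) (0, 58)]  |A|=258.1203
10. canonical 5-gon: [(0, 40.8317) (14.2112, 40.7528) (15, 40.8215) (15, 58) (0, 58)]
11. shoelace: 258.1203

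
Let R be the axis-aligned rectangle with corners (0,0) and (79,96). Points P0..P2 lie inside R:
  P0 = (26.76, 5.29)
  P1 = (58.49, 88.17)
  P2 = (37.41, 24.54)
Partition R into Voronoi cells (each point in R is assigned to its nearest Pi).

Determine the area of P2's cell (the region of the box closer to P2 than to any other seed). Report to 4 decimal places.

1. box [0,79]×[0,96]: [(0, 0) (79, 0) (79, 96) (0, 96)]
2. ⊥bis P2·P0 via (32.085,14.915): [(0, 32.6659) (59.044, 0) (79, 0) (79, 96) (0, 96)]  |A|=6619.636
3. ⊥bis P2·P1 via (47.95,56.355): [(0, 72.2404) (0, 32.6659) (59.044, 0) (79, 0) (79, 46.0684)]  |A|=3708.8339
4. canonical 5-gon: [(0, 72.2404) (0, 32.6659) (59.044, 0) (79, 0) (79, 46.0684)]
5. shoelace: 3708.8339

Area of P2's cell: 3708.8339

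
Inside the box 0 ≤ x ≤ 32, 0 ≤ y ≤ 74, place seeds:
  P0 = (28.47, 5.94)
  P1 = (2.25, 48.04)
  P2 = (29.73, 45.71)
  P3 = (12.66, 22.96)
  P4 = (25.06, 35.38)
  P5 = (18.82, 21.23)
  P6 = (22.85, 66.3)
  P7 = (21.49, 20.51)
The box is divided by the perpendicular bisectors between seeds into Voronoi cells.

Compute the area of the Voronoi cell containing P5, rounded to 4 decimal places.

Area of P5's cell: 103.2637

1. box [0,32]×[0,74]: [(0, 0) (32, 0) (32, 74) (0, 74)]
2. ⊥bis P5·P0 via (23.645,13.585): [(0, 0) (2.1202, 0) (32, 18.8581) (32, 74) (0, 74)]  |A|=2086.2615
3. ⊥bis P5·P1 via (10.535,34.635): [(0, 28.1238) (0, 0) (2.1202, 0) (32, 18.8581) (32, 47.9015)]  |A|=934.6666
4. ⊥bis P5·P2 via (24.275,33.47): [(15.1965, 37.516) (0, 28.1238) (0, 0) (2.1202, 0) (32, 18.8581) (32, 30.0272)]  |A|=784.4908
5. ⊥bis P5·P3 via (15.74,22.095): [(19.5287, 35.5853) (11.1321, 5.6877) (32, 18.8581) (32, 30.0272)]  |A|=326.3034
6. ⊥bis P5·P4 via (21.94,28.305): [(17.9751, 30.0535) (11.1321, 5.6877) (32, 18.8581) (32, 23.8686)]  |A|=244.3048
7. ⊥bis P5·P6 via (20.835,43.765): [(17.9751, 30.0535) (11.1321, 5.6877) (32, 18.8581) (32, 23.8686)]  |A|=244.3048
8. ⊥bis P5·P7 via (20.155,20.87): [(22.1366, 28.2183) (17.9751, 30.0535) (11.1321, 5.6877) (17.0718, 9.4364)]  |A|=103.2637
9. canonical 4-gon: [(22.1366, 28.2183) (17.9751, 30.0535) (11.1321, 5.6877) (17.0718, 9.4364)]
10. shoelace: 103.2637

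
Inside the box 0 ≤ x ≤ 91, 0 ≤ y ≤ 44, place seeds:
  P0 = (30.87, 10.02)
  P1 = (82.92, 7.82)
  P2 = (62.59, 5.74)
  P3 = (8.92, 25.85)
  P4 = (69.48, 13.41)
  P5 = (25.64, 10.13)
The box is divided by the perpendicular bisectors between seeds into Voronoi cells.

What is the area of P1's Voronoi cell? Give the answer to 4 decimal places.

1. box [0,91]×[0,44]: [(0, 0) (91, 0) (91, 44) (0, 44)]
2. ⊥bis P1·P0 via (56.895,8.92): [(56.518, 0) (91, 0) (91, 44) (58.3777, 44)]  |A|=1476.2945
3. ⊥bis P1·P2 via (72.755,6.78): [(73.4487, 0) (91, 0) (91, 44) (68.947, 44)]  |A|=871.2962
4. ⊥bis P1·P3 via (45.92,16.835): [(73.4487, 0) (91, 0) (91, 44) (68.947, 44)]  |A|=871.2962
5. ⊥bis P1·P4 via (76.2,10.615): [(73.1202, 3.2103) (73.4487, 0) (91, 0) (91, 44) (90.0856, 44)]  |A|=440.1772
6. ⊥bis P1·P5 via (54.28,8.975): [(73.1202, 3.2103) (73.4487, 0) (91, 0) (91, 44) (90.0856, 44)]  |A|=440.1772
7. canonical 5-gon: [(73.1202, 3.2103) (73.4487, 0) (91, 0) (91, 44) (90.0856, 44)]
8. shoelace: 440.1772

Area of P1's cell: 440.1772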